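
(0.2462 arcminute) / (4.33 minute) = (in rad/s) 2.757e-07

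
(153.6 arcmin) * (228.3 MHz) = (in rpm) 9.741e+07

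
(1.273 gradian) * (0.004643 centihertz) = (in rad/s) 9.284e-07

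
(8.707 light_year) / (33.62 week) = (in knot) 7.875e+09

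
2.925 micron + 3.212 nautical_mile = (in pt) 1.686e+07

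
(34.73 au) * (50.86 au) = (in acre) 9.768e+21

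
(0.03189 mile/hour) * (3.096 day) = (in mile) 2.37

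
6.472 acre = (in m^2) 2.619e+04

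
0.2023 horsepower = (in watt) 150.9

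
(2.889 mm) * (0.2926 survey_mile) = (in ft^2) 14.64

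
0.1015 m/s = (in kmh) 0.3654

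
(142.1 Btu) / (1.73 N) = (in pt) 2.457e+08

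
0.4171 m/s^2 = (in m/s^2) 0.4171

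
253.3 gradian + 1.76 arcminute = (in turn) 0.6333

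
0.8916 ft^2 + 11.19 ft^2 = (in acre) 0.0002774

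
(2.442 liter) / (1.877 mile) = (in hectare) 8.084e-11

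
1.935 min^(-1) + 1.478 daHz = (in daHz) 1.481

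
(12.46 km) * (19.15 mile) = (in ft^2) 4.133e+09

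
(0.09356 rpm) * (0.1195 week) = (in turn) 112.7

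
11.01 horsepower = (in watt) 8210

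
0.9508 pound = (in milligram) 4.313e+05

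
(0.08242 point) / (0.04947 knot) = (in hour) 3.174e-07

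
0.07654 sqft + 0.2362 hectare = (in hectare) 0.2362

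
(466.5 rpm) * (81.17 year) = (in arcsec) 2.579e+16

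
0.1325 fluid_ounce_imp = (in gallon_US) 0.0009945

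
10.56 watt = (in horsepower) 0.01416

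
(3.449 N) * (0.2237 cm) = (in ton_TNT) 1.844e-12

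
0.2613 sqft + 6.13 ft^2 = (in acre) 0.0001467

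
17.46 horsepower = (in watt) 1.302e+04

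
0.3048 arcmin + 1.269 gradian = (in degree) 1.147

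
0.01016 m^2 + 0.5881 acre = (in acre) 0.5881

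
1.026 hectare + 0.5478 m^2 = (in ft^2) 1.104e+05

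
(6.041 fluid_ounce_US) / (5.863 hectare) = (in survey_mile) 1.893e-12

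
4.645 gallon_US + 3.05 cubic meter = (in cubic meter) 3.068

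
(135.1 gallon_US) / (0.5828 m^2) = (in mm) 877.5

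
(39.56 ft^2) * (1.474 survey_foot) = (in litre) 1651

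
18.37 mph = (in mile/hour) 18.37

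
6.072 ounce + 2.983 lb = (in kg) 1.525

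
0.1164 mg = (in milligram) 0.1164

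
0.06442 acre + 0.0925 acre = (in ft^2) 6835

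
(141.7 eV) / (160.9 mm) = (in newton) 1.411e-16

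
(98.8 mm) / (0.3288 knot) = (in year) 1.852e-08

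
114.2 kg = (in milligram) 1.142e+08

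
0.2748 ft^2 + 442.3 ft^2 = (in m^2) 41.12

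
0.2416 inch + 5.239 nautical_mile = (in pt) 2.75e+07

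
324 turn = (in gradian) 1.296e+05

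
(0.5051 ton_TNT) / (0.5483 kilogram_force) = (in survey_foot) 1.289e+09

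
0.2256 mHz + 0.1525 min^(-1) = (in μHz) 2767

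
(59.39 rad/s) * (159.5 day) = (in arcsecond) 1.688e+14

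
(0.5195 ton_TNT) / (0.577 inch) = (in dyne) 1.483e+16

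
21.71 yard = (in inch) 781.6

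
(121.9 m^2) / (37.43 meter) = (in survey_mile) 0.002024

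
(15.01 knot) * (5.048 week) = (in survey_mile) 1.465e+04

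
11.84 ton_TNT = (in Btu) 4.695e+07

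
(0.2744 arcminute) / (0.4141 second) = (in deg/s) 0.01104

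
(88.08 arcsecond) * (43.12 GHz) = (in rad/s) 1.841e+07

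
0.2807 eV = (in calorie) 1.075e-20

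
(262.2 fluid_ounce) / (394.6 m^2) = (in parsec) 6.368e-22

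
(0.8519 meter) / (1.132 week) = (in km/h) 4.48e-06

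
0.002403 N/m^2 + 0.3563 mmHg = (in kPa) 0.04751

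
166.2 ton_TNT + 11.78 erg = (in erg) 6.954e+18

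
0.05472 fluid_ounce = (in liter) 0.001618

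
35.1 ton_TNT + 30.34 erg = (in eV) 9.166e+29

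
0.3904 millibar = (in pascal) 39.04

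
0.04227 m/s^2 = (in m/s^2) 0.04227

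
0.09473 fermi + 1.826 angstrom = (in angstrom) 1.826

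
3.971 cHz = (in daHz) 0.003971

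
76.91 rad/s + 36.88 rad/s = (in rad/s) 113.8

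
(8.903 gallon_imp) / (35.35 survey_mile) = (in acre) 1.758e-10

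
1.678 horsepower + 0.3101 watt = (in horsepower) 1.678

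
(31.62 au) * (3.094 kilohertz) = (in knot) 2.845e+16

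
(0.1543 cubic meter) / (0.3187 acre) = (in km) 1.196e-07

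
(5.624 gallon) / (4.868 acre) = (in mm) 0.001081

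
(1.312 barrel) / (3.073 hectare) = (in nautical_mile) 3.665e-09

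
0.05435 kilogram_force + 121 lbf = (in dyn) 5.388e+07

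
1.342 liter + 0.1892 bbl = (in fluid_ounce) 1063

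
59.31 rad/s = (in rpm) 566.4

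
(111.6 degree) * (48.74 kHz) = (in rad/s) 9.494e+04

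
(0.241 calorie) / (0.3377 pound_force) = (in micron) 6.713e+05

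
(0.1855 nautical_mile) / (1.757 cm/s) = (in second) 1.955e+04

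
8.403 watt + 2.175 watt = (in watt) 10.58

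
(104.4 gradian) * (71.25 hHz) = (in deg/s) 6.695e+05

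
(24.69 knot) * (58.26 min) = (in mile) 27.59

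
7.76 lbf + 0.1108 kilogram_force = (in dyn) 3.56e+06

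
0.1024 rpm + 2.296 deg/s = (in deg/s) 2.91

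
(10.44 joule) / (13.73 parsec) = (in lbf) 5.54e-18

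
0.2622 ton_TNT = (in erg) 1.097e+16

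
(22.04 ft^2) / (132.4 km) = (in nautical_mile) 8.351e-09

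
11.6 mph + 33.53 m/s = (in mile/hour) 86.6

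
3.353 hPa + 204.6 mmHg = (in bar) 0.2761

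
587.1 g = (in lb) 1.294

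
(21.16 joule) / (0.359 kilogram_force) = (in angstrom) 6.01e+10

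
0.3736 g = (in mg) 373.6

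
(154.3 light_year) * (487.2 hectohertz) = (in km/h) 2.56e+23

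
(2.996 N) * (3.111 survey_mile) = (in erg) 1.5e+11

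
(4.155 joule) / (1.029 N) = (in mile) 0.002509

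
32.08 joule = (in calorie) 7.667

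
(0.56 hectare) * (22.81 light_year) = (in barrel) 7.601e+21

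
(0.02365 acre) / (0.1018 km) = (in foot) 3.085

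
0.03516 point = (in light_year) 1.311e-21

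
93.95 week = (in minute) 9.47e+05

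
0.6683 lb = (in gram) 303.1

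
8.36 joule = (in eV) 5.218e+19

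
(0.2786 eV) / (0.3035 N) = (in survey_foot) 4.825e-19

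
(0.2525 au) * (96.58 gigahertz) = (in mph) 8.161e+21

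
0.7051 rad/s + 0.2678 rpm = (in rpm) 7.001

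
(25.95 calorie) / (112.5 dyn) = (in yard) 1.055e+05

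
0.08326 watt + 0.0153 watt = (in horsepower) 0.0001322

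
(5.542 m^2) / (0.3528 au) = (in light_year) 1.11e-26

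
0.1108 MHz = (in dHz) 1.108e+06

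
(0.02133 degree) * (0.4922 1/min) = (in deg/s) 0.000175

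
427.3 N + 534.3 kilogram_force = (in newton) 5667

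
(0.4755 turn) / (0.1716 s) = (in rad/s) 17.41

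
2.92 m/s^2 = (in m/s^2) 2.92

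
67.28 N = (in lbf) 15.13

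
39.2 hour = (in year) 0.004475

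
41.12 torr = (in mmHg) 41.12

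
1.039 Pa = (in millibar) 0.01039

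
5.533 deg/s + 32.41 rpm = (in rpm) 33.33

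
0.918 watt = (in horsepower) 0.001231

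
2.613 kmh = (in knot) 1.411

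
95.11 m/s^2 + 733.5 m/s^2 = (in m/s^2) 828.6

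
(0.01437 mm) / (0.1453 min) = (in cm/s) 0.0001648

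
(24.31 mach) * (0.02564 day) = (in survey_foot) 6.016e+07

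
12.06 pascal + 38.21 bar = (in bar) 38.21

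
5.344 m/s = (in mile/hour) 11.95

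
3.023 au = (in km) 4.522e+08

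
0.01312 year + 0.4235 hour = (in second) 4.153e+05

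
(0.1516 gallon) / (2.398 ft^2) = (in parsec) 8.348e-20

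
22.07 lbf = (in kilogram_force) 10.01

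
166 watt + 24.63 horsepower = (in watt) 1.853e+04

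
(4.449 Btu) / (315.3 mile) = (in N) 0.00925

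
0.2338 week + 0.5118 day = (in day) 2.148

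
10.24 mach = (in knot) 6778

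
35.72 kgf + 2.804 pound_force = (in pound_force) 81.55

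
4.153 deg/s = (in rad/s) 0.07248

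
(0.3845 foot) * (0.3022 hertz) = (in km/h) 0.1275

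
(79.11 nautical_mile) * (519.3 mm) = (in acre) 18.8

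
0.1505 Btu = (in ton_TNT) 3.795e-08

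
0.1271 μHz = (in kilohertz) 1.271e-10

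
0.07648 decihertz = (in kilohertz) 7.648e-06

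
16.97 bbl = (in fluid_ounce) 9.123e+04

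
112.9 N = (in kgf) 11.51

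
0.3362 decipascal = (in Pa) 0.03362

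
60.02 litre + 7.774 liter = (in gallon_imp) 14.91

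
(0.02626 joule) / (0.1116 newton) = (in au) 1.573e-12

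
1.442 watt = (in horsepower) 0.001934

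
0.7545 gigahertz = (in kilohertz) 7.545e+05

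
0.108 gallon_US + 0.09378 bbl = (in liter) 15.32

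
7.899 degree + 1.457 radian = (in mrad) 1595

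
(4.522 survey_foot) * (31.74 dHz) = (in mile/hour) 9.786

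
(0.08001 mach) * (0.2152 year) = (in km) 1.849e+05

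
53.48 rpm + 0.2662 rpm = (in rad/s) 5.628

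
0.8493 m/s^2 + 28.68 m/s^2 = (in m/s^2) 29.53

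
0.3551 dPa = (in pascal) 0.03551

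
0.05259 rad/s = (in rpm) 0.5022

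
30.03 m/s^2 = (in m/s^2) 30.03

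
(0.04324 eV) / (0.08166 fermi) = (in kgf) 8.651e-06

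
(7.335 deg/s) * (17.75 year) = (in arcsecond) 1.478e+13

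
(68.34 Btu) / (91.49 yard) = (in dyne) 8.619e+07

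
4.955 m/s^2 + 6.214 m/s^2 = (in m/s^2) 11.17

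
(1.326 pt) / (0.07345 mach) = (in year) 5.931e-13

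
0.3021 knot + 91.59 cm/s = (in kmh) 3.857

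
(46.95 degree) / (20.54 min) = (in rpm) 0.006349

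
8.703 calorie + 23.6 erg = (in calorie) 8.703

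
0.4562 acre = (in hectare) 0.1846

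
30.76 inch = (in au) 5.223e-12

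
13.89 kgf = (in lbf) 30.62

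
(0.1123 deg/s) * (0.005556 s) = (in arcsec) 2.246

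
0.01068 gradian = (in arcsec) 34.6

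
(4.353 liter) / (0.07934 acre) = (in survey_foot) 4.448e-05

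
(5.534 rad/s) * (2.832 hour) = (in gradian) 3.592e+06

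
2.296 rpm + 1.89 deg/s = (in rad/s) 0.2734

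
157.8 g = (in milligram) 1.578e+05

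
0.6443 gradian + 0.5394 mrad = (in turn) 0.001697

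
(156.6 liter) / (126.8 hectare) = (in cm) 1.235e-05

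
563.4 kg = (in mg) 5.634e+08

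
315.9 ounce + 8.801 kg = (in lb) 39.15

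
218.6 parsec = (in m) 6.745e+18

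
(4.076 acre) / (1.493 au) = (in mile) 4.589e-11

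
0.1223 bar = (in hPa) 122.3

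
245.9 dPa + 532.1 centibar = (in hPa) 5321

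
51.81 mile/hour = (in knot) 45.02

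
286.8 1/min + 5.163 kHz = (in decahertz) 516.8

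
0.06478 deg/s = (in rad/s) 0.001131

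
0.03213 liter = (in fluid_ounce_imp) 1.131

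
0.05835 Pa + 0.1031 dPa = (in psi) 9.958e-06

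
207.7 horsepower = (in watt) 1.549e+05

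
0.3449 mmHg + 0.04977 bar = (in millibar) 50.23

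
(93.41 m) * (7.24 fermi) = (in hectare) 6.763e-17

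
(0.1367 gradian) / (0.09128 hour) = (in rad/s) 6.534e-06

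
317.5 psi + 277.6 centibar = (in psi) 357.8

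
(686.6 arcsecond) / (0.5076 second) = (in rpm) 0.06262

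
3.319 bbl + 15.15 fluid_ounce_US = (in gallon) 139.5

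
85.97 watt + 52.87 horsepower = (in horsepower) 52.99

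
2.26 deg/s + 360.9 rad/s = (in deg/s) 2.068e+04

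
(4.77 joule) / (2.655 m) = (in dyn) 1.797e+05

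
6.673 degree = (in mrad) 116.5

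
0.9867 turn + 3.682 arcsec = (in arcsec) 1.279e+06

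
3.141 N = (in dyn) 3.141e+05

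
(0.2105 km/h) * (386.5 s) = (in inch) 889.7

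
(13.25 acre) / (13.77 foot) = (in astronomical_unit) 8.54e-08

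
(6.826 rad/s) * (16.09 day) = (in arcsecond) 1.957e+12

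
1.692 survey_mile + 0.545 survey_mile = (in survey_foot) 1.181e+04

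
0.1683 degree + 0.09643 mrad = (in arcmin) 10.43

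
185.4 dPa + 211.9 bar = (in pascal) 2.119e+07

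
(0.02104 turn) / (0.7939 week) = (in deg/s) 1.578e-05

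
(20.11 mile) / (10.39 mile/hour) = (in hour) 1.936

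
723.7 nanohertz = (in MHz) 7.237e-13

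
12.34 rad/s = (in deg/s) 707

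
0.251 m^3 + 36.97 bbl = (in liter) 6129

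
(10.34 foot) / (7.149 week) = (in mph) 1.631e-06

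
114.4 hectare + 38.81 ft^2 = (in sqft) 1.231e+07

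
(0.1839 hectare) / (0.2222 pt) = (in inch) 9.236e+08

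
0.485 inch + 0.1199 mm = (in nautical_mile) 6.716e-06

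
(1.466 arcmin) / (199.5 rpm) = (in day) 2.363e-10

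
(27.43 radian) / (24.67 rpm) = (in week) 1.756e-05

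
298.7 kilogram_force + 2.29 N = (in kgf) 298.9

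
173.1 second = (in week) 0.0002862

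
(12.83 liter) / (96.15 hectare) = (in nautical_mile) 7.205e-12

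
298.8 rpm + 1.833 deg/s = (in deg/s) 1795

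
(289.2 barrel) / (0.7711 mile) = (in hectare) 3.705e-06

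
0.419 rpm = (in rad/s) 0.04388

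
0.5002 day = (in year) 0.00137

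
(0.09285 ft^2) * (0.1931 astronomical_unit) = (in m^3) 2.492e+08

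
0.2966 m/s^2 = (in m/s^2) 0.2966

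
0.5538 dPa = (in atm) 5.466e-07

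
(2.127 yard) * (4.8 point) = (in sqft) 0.03545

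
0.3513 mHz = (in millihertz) 0.3513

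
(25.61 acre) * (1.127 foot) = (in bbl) 2.239e+05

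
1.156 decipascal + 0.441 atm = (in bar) 0.4468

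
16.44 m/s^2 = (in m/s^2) 16.44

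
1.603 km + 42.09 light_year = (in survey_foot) 1.306e+18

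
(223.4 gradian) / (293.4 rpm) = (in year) 3.622e-09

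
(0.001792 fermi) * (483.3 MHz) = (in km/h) 3.118e-09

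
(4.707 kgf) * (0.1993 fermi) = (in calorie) 2.199e-15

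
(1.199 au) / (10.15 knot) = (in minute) 5.725e+08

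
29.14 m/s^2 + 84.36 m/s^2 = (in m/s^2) 113.5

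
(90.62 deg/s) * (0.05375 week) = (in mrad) 5.142e+07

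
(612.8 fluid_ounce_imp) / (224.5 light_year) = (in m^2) 8.198e-21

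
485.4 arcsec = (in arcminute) 8.09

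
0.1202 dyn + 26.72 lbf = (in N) 118.9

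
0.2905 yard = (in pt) 753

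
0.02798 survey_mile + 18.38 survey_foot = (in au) 3.385e-10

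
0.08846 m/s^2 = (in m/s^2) 0.08846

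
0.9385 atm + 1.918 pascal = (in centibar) 95.1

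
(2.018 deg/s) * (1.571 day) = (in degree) 2.739e+05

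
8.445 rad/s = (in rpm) 80.64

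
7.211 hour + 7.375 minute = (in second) 2.64e+04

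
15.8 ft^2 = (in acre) 0.0003627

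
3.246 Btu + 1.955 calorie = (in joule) 3433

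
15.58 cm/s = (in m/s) 0.1558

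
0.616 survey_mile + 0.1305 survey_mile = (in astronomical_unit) 8.031e-09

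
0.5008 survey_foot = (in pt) 432.7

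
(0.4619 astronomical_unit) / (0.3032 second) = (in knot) 4.43e+11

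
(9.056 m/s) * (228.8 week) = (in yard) 1.37e+09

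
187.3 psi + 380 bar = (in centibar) 3.929e+04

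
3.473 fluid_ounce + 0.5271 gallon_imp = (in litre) 2.499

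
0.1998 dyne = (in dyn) 0.1998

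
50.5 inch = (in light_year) 1.356e-16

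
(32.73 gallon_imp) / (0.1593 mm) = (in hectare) 0.0934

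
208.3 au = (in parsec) 0.00101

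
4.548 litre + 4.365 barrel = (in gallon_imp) 153.7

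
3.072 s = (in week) 5.079e-06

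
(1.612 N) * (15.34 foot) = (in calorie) 1.801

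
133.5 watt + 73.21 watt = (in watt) 206.7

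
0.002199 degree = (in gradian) 0.002443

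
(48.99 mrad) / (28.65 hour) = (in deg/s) 2.721e-05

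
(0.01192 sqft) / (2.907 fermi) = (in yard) 4.166e+11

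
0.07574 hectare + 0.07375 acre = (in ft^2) 1.137e+04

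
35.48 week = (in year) 0.6804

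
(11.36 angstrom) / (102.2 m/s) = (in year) 3.525e-19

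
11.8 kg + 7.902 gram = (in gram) 1.181e+04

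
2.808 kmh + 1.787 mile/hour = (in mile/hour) 3.532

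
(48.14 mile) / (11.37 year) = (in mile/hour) 0.0004833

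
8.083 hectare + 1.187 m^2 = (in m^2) 8.083e+04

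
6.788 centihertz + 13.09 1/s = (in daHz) 1.316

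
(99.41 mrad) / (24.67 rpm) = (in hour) 1.069e-05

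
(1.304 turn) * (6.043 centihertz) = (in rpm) 4.728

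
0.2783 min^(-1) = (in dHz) 0.04638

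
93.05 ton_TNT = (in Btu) 3.69e+08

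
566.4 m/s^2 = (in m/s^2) 566.4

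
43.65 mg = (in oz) 0.00154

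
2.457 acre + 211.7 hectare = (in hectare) 212.7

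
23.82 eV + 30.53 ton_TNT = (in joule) 1.277e+11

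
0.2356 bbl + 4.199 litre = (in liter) 41.66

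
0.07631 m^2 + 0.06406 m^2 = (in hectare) 1.404e-05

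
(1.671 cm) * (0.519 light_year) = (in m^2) 8.205e+13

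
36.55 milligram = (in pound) 8.058e-05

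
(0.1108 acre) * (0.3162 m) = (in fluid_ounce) 4.794e+06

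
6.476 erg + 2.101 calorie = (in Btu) 0.008332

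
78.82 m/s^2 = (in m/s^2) 78.82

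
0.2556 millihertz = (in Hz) 0.0002556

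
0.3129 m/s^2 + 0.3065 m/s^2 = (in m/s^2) 0.6194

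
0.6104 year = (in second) 1.925e+07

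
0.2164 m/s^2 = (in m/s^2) 0.2164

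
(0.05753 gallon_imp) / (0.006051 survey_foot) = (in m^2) 0.1418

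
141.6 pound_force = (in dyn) 6.299e+07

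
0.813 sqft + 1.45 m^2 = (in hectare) 0.0001526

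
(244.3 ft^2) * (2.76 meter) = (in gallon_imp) 1.378e+04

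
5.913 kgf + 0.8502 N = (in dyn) 5.884e+06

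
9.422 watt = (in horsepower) 0.01264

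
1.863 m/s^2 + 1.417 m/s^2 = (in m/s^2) 3.28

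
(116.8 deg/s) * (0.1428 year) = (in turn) 1.461e+06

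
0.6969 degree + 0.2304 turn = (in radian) 1.46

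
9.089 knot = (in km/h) 16.83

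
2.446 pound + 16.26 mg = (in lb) 2.446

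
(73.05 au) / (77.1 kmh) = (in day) 5.906e+06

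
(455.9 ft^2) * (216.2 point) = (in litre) 3230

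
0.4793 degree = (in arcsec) 1725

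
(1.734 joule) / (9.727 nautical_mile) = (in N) 9.626e-05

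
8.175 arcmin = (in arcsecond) 490.5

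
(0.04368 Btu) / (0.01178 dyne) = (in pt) 1.109e+12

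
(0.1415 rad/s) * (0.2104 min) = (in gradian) 113.7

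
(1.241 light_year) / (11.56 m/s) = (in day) 1.176e+10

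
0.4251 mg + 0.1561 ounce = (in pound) 0.009757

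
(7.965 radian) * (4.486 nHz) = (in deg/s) 2.047e-06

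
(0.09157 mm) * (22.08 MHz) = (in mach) 5.938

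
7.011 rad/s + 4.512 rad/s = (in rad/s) 11.52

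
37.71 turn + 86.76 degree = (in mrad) 2.385e+05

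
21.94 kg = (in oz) 773.9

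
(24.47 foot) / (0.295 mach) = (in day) 8.594e-07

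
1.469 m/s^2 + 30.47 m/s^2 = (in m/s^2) 31.94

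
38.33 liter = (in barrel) 0.2411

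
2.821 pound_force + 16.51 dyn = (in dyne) 1.255e+06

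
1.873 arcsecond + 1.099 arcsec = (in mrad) 0.01441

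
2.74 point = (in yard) 0.001057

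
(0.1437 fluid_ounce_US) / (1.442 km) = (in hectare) 2.947e-13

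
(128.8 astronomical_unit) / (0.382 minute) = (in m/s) 8.407e+11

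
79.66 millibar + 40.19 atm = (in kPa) 4080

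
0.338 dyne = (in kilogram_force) 3.447e-07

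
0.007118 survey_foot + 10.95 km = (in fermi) 1.095e+19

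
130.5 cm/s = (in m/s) 1.305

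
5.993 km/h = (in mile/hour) 3.724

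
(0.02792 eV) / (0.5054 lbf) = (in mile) 1.236e-24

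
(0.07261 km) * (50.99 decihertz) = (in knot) 719.7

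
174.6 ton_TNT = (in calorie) 1.746e+11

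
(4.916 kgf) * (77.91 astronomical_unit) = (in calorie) 1.343e+14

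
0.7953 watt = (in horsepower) 0.001067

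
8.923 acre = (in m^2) 3.611e+04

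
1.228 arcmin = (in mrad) 0.3572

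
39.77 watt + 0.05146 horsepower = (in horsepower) 0.1048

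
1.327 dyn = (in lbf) 2.983e-06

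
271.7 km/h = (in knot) 146.7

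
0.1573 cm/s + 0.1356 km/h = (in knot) 0.07628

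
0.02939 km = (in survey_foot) 96.42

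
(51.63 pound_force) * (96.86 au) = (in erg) 3.328e+22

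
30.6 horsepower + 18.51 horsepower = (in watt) 3.662e+04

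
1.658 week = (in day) 11.61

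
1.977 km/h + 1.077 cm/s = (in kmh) 2.016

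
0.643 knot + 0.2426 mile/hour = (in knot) 0.8538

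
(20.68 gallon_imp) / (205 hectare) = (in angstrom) 458.6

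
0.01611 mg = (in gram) 1.611e-05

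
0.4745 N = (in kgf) 0.04839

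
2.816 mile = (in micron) 4.532e+09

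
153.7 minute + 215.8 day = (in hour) 5182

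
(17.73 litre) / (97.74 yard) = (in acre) 4.902e-08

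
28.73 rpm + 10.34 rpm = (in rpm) 39.07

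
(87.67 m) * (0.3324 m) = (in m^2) 29.14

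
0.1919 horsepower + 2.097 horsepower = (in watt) 1707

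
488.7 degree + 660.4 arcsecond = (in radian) 8.533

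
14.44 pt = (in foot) 0.01671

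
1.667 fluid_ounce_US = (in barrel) 0.0003101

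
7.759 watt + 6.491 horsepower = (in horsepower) 6.501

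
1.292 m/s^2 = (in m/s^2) 1.292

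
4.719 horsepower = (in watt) 3519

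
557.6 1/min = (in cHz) 929.3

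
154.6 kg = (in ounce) 5453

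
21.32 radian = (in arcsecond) 4.398e+06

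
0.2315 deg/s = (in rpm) 0.03858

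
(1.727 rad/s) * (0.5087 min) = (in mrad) 5.271e+04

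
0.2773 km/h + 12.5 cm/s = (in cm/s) 20.2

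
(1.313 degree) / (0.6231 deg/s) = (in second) 2.107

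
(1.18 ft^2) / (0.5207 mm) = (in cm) 2.105e+04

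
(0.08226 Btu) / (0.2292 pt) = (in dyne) 1.073e+11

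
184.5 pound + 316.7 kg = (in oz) 1.412e+04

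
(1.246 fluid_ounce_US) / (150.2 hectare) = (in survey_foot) 8.049e-11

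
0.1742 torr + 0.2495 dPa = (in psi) 0.003372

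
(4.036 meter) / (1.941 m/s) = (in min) 0.03466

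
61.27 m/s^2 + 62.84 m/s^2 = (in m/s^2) 124.1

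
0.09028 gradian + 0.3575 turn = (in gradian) 143.1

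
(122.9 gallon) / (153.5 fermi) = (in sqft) 3.262e+13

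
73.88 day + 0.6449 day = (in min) 1.073e+05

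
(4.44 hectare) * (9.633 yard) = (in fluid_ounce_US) 1.322e+10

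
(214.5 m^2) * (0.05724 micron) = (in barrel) 7.723e-05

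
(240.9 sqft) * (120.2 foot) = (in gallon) 2.166e+05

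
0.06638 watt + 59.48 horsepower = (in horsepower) 59.48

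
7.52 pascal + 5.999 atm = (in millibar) 6079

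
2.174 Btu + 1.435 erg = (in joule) 2294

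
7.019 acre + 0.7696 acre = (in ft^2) 3.393e+05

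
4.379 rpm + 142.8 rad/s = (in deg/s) 8208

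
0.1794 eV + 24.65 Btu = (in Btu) 24.65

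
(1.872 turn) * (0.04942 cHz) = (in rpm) 0.05551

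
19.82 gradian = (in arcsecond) 6.422e+04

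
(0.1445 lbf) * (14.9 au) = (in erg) 1.433e+19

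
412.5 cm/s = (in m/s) 4.125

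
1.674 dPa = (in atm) 1.652e-06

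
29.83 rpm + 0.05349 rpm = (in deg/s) 179.3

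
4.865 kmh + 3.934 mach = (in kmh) 4827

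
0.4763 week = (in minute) 4801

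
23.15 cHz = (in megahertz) 2.315e-07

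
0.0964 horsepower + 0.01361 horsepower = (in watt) 82.03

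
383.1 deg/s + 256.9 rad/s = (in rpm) 2517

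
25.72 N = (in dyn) 2.572e+06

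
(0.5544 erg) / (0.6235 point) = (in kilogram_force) 2.57e-05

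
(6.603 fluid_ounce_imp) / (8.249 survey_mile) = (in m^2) 1.413e-08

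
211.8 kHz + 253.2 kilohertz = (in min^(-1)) 2.79e+07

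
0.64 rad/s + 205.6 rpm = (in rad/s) 22.17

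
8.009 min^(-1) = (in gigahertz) 1.335e-10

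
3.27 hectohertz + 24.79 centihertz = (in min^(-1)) 1.963e+04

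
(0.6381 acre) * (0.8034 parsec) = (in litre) 6.402e+22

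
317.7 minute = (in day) 0.2206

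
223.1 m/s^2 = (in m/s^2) 223.1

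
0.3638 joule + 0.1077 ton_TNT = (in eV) 2.813e+27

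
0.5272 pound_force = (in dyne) 2.345e+05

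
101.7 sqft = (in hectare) 0.0009448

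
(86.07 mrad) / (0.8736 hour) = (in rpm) 0.0002613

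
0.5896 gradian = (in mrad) 9.261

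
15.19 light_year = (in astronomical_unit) 9.606e+05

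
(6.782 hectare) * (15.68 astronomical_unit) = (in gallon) 4.203e+19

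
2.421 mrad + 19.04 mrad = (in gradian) 1.366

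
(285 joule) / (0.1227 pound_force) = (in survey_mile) 0.3245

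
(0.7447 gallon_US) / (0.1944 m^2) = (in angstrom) 1.45e+08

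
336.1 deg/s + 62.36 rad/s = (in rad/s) 68.23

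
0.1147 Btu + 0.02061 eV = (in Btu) 0.1147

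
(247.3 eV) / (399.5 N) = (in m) 9.918e-20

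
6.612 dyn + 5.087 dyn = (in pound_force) 2.63e-05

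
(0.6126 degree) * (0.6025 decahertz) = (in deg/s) 3.691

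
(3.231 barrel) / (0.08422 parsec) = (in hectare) 1.977e-20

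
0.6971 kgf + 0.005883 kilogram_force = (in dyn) 6.894e+05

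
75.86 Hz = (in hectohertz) 0.7586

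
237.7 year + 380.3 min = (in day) 8.676e+04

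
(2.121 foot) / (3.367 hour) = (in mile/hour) 0.0001193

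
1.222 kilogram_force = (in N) 11.98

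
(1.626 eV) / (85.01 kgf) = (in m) 3.125e-22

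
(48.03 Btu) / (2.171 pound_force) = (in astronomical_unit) 3.508e-08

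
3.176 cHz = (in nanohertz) 3.176e+07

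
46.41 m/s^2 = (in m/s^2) 46.41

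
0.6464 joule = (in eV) 4.035e+18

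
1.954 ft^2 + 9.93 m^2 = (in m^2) 10.11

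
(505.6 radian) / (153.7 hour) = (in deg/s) 0.05235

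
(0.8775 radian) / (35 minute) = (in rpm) 0.00399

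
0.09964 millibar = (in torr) 0.07474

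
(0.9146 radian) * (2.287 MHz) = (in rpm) 1.997e+07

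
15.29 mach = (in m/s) 5206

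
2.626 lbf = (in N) 11.68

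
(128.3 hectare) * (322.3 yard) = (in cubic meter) 3.781e+08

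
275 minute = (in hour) 4.583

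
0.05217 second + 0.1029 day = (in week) 0.0147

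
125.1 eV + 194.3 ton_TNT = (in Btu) 7.705e+08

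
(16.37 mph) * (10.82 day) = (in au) 4.573e-05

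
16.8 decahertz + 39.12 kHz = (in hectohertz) 392.9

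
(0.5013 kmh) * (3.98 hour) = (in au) 1.334e-08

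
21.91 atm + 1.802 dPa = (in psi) 322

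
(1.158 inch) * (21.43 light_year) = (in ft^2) 6.419e+16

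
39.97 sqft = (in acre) 0.0009176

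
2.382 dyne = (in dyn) 2.382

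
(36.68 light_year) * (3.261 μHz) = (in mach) 3.323e+09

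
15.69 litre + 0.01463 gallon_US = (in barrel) 0.09904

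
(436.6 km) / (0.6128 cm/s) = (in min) 1.187e+06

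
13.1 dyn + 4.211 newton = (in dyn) 4.211e+05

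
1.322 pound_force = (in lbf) 1.322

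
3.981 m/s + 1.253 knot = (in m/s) 4.626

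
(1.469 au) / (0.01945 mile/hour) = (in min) 4.212e+11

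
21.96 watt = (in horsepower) 0.02945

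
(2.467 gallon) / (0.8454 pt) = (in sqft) 337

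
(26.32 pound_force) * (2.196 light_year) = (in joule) 2.432e+18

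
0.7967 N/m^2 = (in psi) 0.0001156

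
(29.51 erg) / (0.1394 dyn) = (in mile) 0.001315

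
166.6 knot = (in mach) 0.2517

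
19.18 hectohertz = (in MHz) 0.001918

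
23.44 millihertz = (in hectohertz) 0.0002344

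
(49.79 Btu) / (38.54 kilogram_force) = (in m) 139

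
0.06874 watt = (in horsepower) 9.218e-05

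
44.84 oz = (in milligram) 1.271e+06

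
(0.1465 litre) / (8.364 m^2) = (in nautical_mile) 9.458e-09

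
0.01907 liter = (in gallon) 0.005038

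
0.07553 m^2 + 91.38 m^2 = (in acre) 0.0226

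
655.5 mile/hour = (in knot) 569.6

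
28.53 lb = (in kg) 12.94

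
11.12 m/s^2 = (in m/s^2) 11.12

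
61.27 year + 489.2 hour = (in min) 3.223e+07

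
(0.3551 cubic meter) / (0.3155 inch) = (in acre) 0.01095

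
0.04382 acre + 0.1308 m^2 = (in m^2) 177.5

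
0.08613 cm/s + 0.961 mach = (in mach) 0.961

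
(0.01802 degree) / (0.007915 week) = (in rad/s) 6.57e-08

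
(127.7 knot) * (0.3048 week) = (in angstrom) 1.211e+17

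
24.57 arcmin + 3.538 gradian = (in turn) 0.009983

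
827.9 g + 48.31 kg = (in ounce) 1733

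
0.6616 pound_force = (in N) 2.943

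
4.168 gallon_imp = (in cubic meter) 0.01895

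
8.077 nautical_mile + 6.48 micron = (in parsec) 4.848e-13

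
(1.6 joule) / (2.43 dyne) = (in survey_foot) 2.16e+05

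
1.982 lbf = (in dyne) 8.816e+05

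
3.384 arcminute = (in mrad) 0.9844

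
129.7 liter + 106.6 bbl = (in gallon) 4511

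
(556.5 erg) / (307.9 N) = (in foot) 5.93e-07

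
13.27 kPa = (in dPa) 1.327e+05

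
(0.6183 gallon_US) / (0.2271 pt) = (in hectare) 0.002921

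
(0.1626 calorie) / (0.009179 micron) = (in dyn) 7.412e+12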